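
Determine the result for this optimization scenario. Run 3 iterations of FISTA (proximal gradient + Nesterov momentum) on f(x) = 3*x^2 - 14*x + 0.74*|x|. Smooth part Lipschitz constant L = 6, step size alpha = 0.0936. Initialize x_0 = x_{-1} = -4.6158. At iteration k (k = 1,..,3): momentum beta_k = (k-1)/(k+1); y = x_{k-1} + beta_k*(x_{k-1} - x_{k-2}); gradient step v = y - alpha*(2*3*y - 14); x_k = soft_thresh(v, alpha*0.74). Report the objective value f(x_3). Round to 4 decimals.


FISTA on f(x) = 3*x^2 - 14*x + 0.74*|x|
L = 6, alpha = 0.0936
Iteration 1: beta = 0.0, y = -4.6158 + 0.0*(-4.6158 + 4.6158) = -4.6158
  grad(y) = -41.6948, v = y - alpha*grad = -0.7132
  prox(v) = soft_thresh(-0.7132, 0.0693) = -0.6439
Iteration 2: beta = 0.3333, y = -0.6439 + 0.3333*(-0.6439 + 4.6158) = 0.6801
  grad(y) = -9.9196, v = y - alpha*grad = 1.6085
  prox(v) = soft_thresh(1.6085, 0.0693) = 1.5393
Iteration 3: beta = 0.5, y = 1.5393 + 0.5*(1.5393 + 0.6439) = 2.6309
  grad(y) = 1.7852, v = y - alpha*grad = 2.4638
  prox(v) = soft_thresh(2.4638, 0.0693) = 2.3945
f(x_3) = 3*2.3945^2 - 14*2.3945 + 0.74*|2.3945| = -14.5502


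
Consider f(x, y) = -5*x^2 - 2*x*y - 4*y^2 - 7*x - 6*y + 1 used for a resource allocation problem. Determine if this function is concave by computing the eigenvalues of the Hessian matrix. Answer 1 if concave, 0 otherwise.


The Hessian of f(x,y) = -5*x^2 - 2*x*y - 4*y^2 - 7*x - 6*y + 1 is:
H = [[-10, -2], [-2, -8]]
Trace = -10 - 8 = -18
Determinant = -10*-8 - (-2)^2 = 76
Discriminant = (-18)^2 - 4*76 = 20.0
Eigenvalues: lambda_1 = -11.2361, lambda_2 = -6.7639
The function is concave.

1


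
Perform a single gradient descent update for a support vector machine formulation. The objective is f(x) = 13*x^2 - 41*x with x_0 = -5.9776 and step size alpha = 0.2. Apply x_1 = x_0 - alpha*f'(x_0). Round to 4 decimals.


We compute the gradient at x_0 and apply the update.
f'(x) = 26*x - 41
f'(-5.9776) = 26*-5.9776 - 41 = -196.4176
x_1 = -5.9776 - 0.2*-196.4176 = 33.3059


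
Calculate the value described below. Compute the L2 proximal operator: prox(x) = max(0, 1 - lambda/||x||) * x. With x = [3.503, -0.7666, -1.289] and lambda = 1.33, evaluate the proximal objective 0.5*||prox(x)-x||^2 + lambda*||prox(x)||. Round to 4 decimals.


Step 1: Compute ||x||.
||x|| = 3.8105
Step 2: Compute scaling factor.
scale = max(0, 1 - 1.33/3.8105) = 0.651
Step 3: prox(x) = [2.2803, -0.499, -0.8391]
||prox(x)|| = 2.4805
Step 4: Proximal objective.
0.5*||prox-x||^2 = 0.8845
lambda*||prox|| = 3.2991
Total = 4.1836


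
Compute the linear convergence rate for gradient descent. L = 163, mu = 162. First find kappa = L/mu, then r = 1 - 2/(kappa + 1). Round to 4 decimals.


Step 1: Compute the condition number.
kappa = L/mu = 163/162 = 1.0062
Step 2: Compute the convergence rate.
r = 1 - 2/(kappa + 1) = 1 - 2*mu/(L + mu) = (L - mu)/(L + mu) = 1/325 = 0.0031


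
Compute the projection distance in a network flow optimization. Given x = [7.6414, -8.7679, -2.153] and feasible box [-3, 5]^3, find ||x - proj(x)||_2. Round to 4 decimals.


Project each component onto [-3, 5].
clip(7.6414) = 5.0, clip(-8.7679) = -3.0, clip(-2.153) = -2.153
Projection = [5.0, -3.0, -2.153]
Squared diffs: [6.977, 33.2687, 0.0]
Distance = sqrt(40.2457) = 6.3439


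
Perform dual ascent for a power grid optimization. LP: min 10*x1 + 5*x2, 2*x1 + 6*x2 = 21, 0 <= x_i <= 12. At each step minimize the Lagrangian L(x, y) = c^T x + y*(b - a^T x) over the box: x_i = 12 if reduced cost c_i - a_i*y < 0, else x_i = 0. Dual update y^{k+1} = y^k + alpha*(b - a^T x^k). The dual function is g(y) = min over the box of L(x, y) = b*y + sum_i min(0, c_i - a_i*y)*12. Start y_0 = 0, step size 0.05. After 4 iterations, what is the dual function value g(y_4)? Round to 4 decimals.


Dual ascent for LP: min 10*x1 + 5*x2, 2*x1 + 6*x2 = 21, 0 <= x_i <= 12
Step 1: y^k = 0.0, reduced costs: (10.0, 5.0)
  x^k = (0.0, 0.0), subgradient = b - a^T x = 21.0
  y^{k+1} = 0.0 + 0.05*21.0 = 1.05
Step 2: y^k = 1.05, reduced costs: (7.9, -1.3)
  x^k = (0.0, 12.0), subgradient = b - a^T x = -51.0
  y^{k+1} = 1.05 + 0.05*-51.0 = -1.5
Step 3: y^k = -1.5, reduced costs: (13.0, 14.0)
  x^k = (0.0, 0.0), subgradient = b - a^T x = 21.0
  y^{k+1} = -1.5 + 0.05*21.0 = -0.45
Step 4: y^k = -0.45, reduced costs: (10.9, 7.7)
  x^k = (0.0, 0.0), subgradient = b - a^T x = 21.0
  y^{k+1} = -0.45 + 0.05*21.0 = 0.6
Dual objective at y_4 = 0.6: reduced costs (8.8, 1.4), box minimizer x = (0.0, 0.0)
g(y_4) = b*y + (c1 - a1*y)*x1 + (c2 - a2*y)*x2 = 21*0.6 + 8.8*0.0 + 1.4*0.0 = 12.6 + 0.0 + 0.0 = 12.6


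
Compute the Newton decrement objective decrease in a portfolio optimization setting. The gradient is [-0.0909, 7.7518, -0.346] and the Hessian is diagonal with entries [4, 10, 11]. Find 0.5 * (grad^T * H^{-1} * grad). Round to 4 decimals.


Step 1: H is diagonal, so H^(-1) * g = [-0.0227, 0.7752, -0.0315].
Step 2: g^T H^(-1) g = sum_i g_i^2 / H_ii
  = (-0.0909)^2/4 + (7.7518)^2/10 + (-0.346)^2/11
  = 0.0021 + 6.009 + 0.0109 = 6.022
Step 3: Objective decrease = 0.5 * g^T H^(-1) g = 3.011


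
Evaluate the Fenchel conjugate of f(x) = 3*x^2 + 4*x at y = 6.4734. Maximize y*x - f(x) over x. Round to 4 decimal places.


f*(y) = sup_x {y*x - a*x^2 - b*x} = sup_x {(y-b)*x - a*x^2}
FOC: (y - b) - 2a*x = 0 => x* = (y - b)/(2a)
x* = (6.4734 - 4)/(2*3) = 0.4122
f*(6.4734) = (y-b)^2/(4a) = (6.4734 - 4)^2/(4*3)
= 6.1177/12 = 0.5098


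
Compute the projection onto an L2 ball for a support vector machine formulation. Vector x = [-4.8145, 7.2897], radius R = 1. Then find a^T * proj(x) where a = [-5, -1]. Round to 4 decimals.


Step 1: Compute ||x|| (intermediates to 6 decimals).
||x|| = sqrt((-4.8145)^2 + 7.2897^2) = 8.736082
Step 2: Project.
Since ||x|| > R, scale = R/||x|| = 1/8.736082 = 0.114468, proj(x) = scale * x
proj(x) = [-0.551106, 0.834437]
Step 3: Dot product.
a^T * proj(x) = -5*(-0.551106) - 1*0.834437 = 1.9211


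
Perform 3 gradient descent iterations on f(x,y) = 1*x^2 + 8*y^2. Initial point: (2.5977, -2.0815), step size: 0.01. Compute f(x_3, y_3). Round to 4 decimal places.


Gradient descent on f(x,y) = 1*x^2 + 8*y^2.
Starting point: (2.5977, -2.0815), alpha = 0.01
Step 1: grad_x = 2*1*2.5977 = 5.1954, grad_y = 2*8*-2.0815 = -33.304
  x_1 = 2.5977 - 0.01*5.1954 = 2.5457
  y_1 = -2.0815 - 0.01*-33.304 = -1.7485
Step 2: grad_x = 2*1*2.5457 = 5.0915, grad_y = 2*8*-1.7485 = -27.9754
  x_2 = 2.5457 - 0.01*5.0915 = 2.4948
  y_2 = -1.7485 - 0.01*-27.9754 = -1.4687
Step 3: grad_x = 2*1*2.4948 = 4.9897, grad_y = 2*8*-1.4687 = -23.4993
  x_3 = 2.4948 - 0.01*4.9897 = 2.4449
  y_3 = -1.4687 - 0.01*-23.4993 = -1.2337
f(2.4449, -1.2337) = 1*2.4449^2 + 8*(-1.2337)^2 = 18.1541


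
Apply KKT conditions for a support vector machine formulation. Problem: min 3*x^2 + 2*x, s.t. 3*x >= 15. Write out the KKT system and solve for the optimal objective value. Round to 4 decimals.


Step 1: Try lambda = 0 (constraint inactive).
x_unc = -2/(2*3) = -0.3333
Check: 3*-0.3333 = -0.9999 < 15 -- violated!
Step 2: Constraint must be active: 3*x = 15
x* = 15/3 = 5.0
lambda = (2*3*5.0 + 2)/3 = 10.6667
Step 3: Compute optimal value.
f(x*) = 3*5.0^2 + 2*5.0 = 85.0


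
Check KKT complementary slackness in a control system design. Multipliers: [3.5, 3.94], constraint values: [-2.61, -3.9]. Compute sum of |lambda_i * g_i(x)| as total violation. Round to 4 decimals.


KKT complementary slackness check:
lambda_1 * g_1 = 3.5 * -2.61 = -9.135
lambda_2 * g_2 = 3.94 * -3.9 = -15.366
Total violation = 9.135 + 15.366 = 24.501


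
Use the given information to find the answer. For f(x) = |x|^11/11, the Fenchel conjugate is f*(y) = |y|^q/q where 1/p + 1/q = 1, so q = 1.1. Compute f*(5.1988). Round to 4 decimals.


The conjugate exponent q satisfies 1/p + 1/q = 1.
p = 11, so q = 11/(11 - 1) = 1.1
|y|^q = 5.1988^1.1 = 6.1305
f*(5.1988) = 6.1305 / 1.1 = 5.5732


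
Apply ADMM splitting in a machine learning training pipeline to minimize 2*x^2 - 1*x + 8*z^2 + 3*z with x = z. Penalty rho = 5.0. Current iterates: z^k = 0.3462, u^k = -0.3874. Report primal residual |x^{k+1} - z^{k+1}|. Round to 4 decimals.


ADMM iteration with rho = 5.0, z^k = 0.3462, u^k = -0.3874
Step 1: x-update.
Minimize 2*x^2 - 1*x + (5.0/2)*(x - 0.3462 - 0.3874)^2
FOC: (2*2 + 5.0)*x = 1 + 5.0*(0.3462 + 0.3874)
x^{k+1} = 0.5187
Step 2: z-update.
Minimize 8*z^2 + 3*z + (5.0/2)*(0.5187 - z - 0.3874)^2
FOC: (2*8 + 5.0)*z = -3 + 5.0*(0.5187 - 0.3874)
z^{k+1} = -0.1116
Step 3: u-update.
u^{k+1} = -0.3874 + 0.5187 + 0.1116 = 0.2429
Step 4: Primal residual = |0.5187 + 0.1116| = 0.6303


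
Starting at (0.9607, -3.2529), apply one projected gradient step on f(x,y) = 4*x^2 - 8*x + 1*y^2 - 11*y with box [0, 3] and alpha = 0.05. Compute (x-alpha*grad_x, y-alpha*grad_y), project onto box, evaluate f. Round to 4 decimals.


Step 1: Compute gradient at (0.9607, -3.2529).
grad_x = 2*4*0.9607 - 8 = -0.3144
grad_y = 2*1*-3.2529 - 11 = -17.5058
Step 2: Gradient step.
x_raw = 0.9607 - 0.05*-0.3144 = 0.9764
y_raw = -3.2529 - 0.05*-17.5058 = -2.3776
Step 3: Project onto [0, 3].
x_proj = clip(0.9764) = 0.9764
y_proj = clip(-2.3776) = 0.0
Step 4: Evaluate f.
f(0.9764, 0.0) = -3.9978


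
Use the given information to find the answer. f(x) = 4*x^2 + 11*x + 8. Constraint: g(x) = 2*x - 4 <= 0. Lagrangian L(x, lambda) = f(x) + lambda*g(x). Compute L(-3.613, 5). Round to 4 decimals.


Step 1: Evaluate f(x).
f(-3.613) = 4*(-3.613)^2 + 11*(-3.613) + 8 = 20.4721
Step 2: Evaluate g(x).
g(-3.613) = 2*-3.613 - 4 = -11.226
Step 3: Compute Lagrangian.
L = 20.4721 + 5*-11.226 = -35.6579


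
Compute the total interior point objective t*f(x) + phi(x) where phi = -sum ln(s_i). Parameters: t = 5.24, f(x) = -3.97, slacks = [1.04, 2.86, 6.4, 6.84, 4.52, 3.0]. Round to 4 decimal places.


Step 1: Compute log-barrier.
ln values: [0.0392, 1.0508, 1.8563, 1.9228, 1.5085, 1.0986]
phi = -(0.0392 + 1.0508 + 1.8563 + 1.9228 + 1.5085 + 1.0986) = -7.4763
Step 2: Compute augmented objective.
t*f(x) = 5.24*-3.97 = -20.8028
Total = -20.8028 - 7.4763 = -28.2791


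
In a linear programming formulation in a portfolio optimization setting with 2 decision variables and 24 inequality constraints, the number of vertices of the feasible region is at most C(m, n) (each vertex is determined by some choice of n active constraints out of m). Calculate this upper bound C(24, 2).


Each vertex corresponds to some choice of n active constraints out of m, so the number of vertices is at most C(m, n) = m! / (n!(m-n)!).
m = 24, n = 2
Numerator: 24 * 23
Denominator: 2! = 2
C(24, 2) = 276


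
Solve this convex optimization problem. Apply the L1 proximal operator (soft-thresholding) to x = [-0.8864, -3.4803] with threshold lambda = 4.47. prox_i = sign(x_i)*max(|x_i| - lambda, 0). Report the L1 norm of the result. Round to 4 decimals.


Soft-thresholding with lambda = 4.47:
prox(-0.8864) = sign(-0.8864)*max(|-0.8864| - 4.47, 0) = 0.0
prox(-3.4803) = sign(-3.4803)*max(|-3.4803| - 4.47, 0) = 0.0
prox(x) = [0.0, 0.0]
||prox(x)||_1 = 0.0 + 0.0 = 0.0


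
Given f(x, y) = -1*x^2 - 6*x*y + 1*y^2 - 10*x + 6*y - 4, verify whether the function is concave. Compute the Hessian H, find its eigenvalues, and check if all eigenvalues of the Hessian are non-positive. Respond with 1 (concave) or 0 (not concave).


The Hessian of f(x,y) = -1*x^2 - 6*x*y + 1*y^2 - 10*x + 6*y - 4 is:
H = [[-2, -6], [-6, 2]]
Trace = -2 + 2 = 0
Determinant = -2*2 - (-6)^2 = -40
Discriminant = (0)^2 - 4*-40 = 160.0
Eigenvalues: lambda_1 = -6.3246, lambda_2 = 6.3246
The function is not concave.

0


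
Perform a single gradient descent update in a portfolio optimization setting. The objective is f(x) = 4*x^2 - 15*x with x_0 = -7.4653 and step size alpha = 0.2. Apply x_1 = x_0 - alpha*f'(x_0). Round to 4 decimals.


We compute the gradient at x_0 and apply the update.
f'(x) = 8*x - 15
f'(-7.4653) = 8*-7.4653 - 15 = -74.7224
x_1 = -7.4653 - 0.2*-74.7224 = 7.4792


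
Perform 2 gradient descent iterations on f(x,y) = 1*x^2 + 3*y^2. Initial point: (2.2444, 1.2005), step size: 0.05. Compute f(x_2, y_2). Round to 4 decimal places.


Gradient descent on f(x,y) = 1*x^2 + 3*y^2.
Starting point: (2.2444, 1.2005), alpha = 0.05
Step 1: grad_x = 2*1*2.2444 = 4.4888, grad_y = 2*3*1.2005 = 7.203
  x_1 = 2.2444 - 0.05*4.4888 = 2.02
  y_1 = 1.2005 - 0.05*7.203 = 0.8404
Step 2: grad_x = 2*1*2.02 = 4.0399, grad_y = 2*3*0.8404 = 5.0421
  x_2 = 2.02 - 0.05*4.0399 = 1.818
  y_2 = 0.8404 - 0.05*5.0421 = 0.5882
f(1.818, 0.5882) = 1*1.818^2 + 3*0.5882^2 = 4.3431


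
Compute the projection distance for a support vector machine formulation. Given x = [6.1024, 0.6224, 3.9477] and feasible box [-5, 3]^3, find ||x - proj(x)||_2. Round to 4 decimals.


Project each component onto [-5, 3].
clip(6.1024) = 3.0, clip(0.6224) = 0.6224, clip(3.9477) = 3.0
Projection = [3.0, 0.6224, 3.0]
Squared diffs: [9.6249, 0.0, 0.8981]
Distance = sqrt(10.523) = 3.2439


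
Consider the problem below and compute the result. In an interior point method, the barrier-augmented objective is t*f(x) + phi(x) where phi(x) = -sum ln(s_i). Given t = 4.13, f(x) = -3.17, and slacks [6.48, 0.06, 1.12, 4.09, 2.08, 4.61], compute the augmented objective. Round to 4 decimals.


Step 1: Compute log-barrier.
ln values: [1.8687, -2.8134, 0.1133, 1.4085, 0.7324, 1.5282]
phi = -(1.8687 - 2.8134 + 0.1133 + 1.4085 + 0.7324 + 1.5282) = -2.8378
Step 2: Compute augmented objective.
t*f(x) = 4.13*-3.17 = -13.0921
Total = -13.0921 - 2.8378 = -15.9299


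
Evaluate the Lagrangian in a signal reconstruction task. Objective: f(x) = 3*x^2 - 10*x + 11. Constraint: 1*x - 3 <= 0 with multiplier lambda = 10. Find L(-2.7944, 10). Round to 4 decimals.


Step 1: Evaluate f(x).
f(-2.7944) = 3*(-2.7944)^2 - 10*(-2.7944) + 11 = 62.37
Step 2: Evaluate g(x).
g(-2.7944) = 1*-2.7944 - 3 = -5.7944
Step 3: Compute Lagrangian.
L = 62.37 + 10*-5.7944 = 4.426


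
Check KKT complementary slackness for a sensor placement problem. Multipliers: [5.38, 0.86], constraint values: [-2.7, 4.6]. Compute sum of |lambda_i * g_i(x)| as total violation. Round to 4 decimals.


KKT complementary slackness check:
lambda_1 * g_1 = 5.38 * -2.7 = -14.526
lambda_2 * g_2 = 0.86 * 4.6 = 3.956
Total violation = 14.526 + 3.956 = 18.482


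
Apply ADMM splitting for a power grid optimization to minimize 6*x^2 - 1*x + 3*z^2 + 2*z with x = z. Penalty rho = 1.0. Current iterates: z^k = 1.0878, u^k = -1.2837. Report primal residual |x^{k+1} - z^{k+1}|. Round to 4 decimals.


ADMM iteration with rho = 1.0, z^k = 1.0878, u^k = -1.2837
Step 1: x-update.
Minimize 6*x^2 - 1*x + (1.0/2)*(x - 1.0878 - 1.2837)^2
FOC: (2*6 + 1.0)*x = 1 + 1.0*(1.0878 + 1.2837)
x^{k+1} = 0.2593
Step 2: z-update.
Minimize 3*z^2 + 2*z + (1.0/2)*(0.2593 - z - 1.2837)^2
FOC: (2*3 + 1.0)*z = -2 + 1.0*(0.2593 - 1.2837)
z^{k+1} = -0.4321
Step 3: u-update.
u^{k+1} = -1.2837 + 0.2593 + 0.4321 = -0.5923
Step 4: Primal residual = |0.2593 + 0.4321| = 0.6914


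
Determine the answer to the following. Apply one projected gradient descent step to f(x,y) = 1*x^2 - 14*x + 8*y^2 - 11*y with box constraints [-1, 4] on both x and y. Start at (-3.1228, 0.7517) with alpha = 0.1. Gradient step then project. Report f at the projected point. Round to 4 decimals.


Step 1: Compute gradient at (-3.1228, 0.7517).
grad_x = 2*1*-3.1228 - 14 = -20.2456
grad_y = 2*8*0.7517 - 11 = 1.0272
Step 2: Gradient step.
x_raw = -3.1228 - 0.1*-20.2456 = -1.0982
y_raw = 0.7517 - 0.1*1.0272 = 0.649
Step 3: Project onto [-1, 4].
x_proj = clip(-1.0982) = -1.0
y_proj = clip(0.649) = 0.649
Step 4: Evaluate f.
f(-1.0, 0.649) = 11.2306


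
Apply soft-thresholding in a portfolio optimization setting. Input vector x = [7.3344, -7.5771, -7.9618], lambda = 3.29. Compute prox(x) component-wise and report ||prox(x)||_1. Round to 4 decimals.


Soft-thresholding with lambda = 3.29:
prox(7.3344) = sign(7.3344)*max(|7.3344| - 3.29, 0) = 4.0444
prox(-7.5771) = sign(-7.5771)*max(|-7.5771| - 3.29, 0) = -4.2871
prox(-7.9618) = sign(-7.9618)*max(|-7.9618| - 3.29, 0) = -4.6718
prox(x) = [4.0444, -4.2871, -4.6718]
||prox(x)||_1 = 4.0444 + 4.2871 + 4.6718 = 13.0033


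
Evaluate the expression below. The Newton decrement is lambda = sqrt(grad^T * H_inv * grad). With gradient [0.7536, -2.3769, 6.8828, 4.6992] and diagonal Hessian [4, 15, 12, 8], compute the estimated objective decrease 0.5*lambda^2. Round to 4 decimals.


Step 1: H is diagonal, so H^(-1) * g = [0.1884, -0.1585, 0.5736, 0.5874].
Step 2: g^T H^(-1) g = sum_i g_i^2 / H_ii
  = (0.7536)^2/4 + (-2.3769)^2/15 + (6.8828)^2/12 + (4.6992)^2/8
  = 0.142 + 0.3766 + 3.9477 + 2.7603 = 7.2267
Step 3: Objective decrease = 0.5 * g^T H^(-1) g = 3.6133


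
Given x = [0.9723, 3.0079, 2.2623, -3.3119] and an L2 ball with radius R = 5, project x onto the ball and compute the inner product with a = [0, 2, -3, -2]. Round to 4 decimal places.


Step 1: Compute ||x|| (intermediates to 6 decimals).
||x|| = sqrt(0.9723^2 + 3.0079^2 + 2.2623^2 + (-3.3119)^2) = 5.10681
Step 2: Project.
Since ||x|| > R, scale = R/||x|| = 5/5.10681 = 0.979085, proj(x) = scale * x
proj(x) = [0.951964, 2.94499, 2.214984, -3.242632]
Step 3: Dot product.
a^T * proj(x) = 0*0.951964 + 2*2.94499 - 3*2.214984 - 2*(-3.242632) = 5.7303


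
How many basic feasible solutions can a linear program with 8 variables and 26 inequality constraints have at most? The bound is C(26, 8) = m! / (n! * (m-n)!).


Each vertex corresponds to some choice of n active constraints out of m, so the number of vertices is at most C(m, n) = m! / (n!(m-n)!).
m = 26, n = 8
Numerator: 26 * 25 * 24 * 23 * 22 * 21 * 20 * 19
Denominator: 8! = 40320
C(26, 8) = 1562275


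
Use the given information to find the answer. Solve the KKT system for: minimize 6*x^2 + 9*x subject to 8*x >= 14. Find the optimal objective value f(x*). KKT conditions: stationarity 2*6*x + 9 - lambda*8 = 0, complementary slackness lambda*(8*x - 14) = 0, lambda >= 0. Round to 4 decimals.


Step 1: Try lambda = 0 (constraint inactive).
x_unc = -9/(2*6) = -0.75
Check: 8*-0.75 = -6.0 < 14 -- violated!
Step 2: Constraint must be active: 8*x = 14
x* = 14/8 = 1.75
lambda = (2*6*1.75 + 9)/8 = 3.75
Step 3: Compute optimal value.
f(x*) = 6*1.75^2 + 9*1.75 = 34.125


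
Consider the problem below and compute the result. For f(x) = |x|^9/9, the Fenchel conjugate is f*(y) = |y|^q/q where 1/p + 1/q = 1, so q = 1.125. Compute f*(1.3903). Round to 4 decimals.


The conjugate exponent q satisfies 1/p + 1/q = 1.
p = 9, so q = 9/(9 - 1) = 1.125
|y|^q = 1.3903^1.125 = 1.4488
f*(1.3903) = 1.4488 / 1.125 = 1.2878


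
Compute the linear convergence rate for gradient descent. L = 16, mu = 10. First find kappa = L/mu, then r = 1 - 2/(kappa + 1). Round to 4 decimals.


Step 1: Compute the condition number.
kappa = L/mu = 16/10 = 1.6
Step 2: Compute the convergence rate.
r = 1 - 2/(kappa + 1) = 1 - 2*mu/(L + mu) = (L - mu)/(L + mu) = 6/26 = 0.2308


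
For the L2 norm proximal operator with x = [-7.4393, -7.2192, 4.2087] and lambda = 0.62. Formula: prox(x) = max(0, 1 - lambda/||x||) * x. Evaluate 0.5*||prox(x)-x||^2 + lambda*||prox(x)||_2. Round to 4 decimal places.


Step 1: Compute ||x||.
||x|| = 11.1881
Step 2: Compute scaling factor.
scale = max(0, 1 - 0.62/11.1881) = 0.9446
Step 3: prox(x) = [-7.027, -6.8191, 3.9755]
||prox(x)|| = 10.5681
Step 4: Proximal objective.
0.5*||prox-x||^2 = 0.1922
lambda*||prox|| = 6.5522
Total = 6.7444


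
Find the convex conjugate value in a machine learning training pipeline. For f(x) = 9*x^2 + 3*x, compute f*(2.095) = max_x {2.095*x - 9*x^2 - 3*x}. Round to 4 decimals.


f*(y) = sup_x {y*x - a*x^2 - b*x} = sup_x {(y-b)*x - a*x^2}
FOC: (y - b) - 2a*x = 0 => x* = (y - b)/(2a)
x* = (2.095 - 3)/(2*9) = -0.0503
f*(2.095) = (y-b)^2/(4a) = (2.095 - 3)^2/(4*9)
= 0.819/36 = 0.0228


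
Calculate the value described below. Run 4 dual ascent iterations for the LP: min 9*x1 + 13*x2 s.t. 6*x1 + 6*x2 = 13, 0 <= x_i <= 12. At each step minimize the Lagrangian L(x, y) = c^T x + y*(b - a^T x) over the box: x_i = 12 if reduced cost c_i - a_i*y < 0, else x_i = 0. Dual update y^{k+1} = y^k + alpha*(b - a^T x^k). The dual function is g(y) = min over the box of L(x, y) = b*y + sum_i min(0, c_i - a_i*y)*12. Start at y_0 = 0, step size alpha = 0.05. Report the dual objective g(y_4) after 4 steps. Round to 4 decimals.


Dual ascent for LP: min 9*x1 + 13*x2, 6*x1 + 6*x2 = 13, 0 <= x_i <= 12
Step 1: y^k = 0.0, reduced costs: (9.0, 13.0)
  x^k = (0.0, 0.0), subgradient = b - a^T x = 13.0
  y^{k+1} = 0.0 + 0.05*13.0 = 0.65
Step 2: y^k = 0.65, reduced costs: (5.1, 9.1)
  x^k = (0.0, 0.0), subgradient = b - a^T x = 13.0
  y^{k+1} = 0.65 + 0.05*13.0 = 1.3
Step 3: y^k = 1.3, reduced costs: (1.2, 5.2)
  x^k = (0.0, 0.0), subgradient = b - a^T x = 13.0
  y^{k+1} = 1.3 + 0.05*13.0 = 1.95
Step 4: y^k = 1.95, reduced costs: (-2.7, 1.3)
  x^k = (12.0, 0.0), subgradient = b - a^T x = -59.0
  y^{k+1} = 1.95 + 0.05*-59.0 = -1.0
Dual objective at y_4 = -1.0: reduced costs (15.0, 19.0), box minimizer x = (0.0, 0.0)
g(y_4) = b*y + (c1 - a1*y)*x1 + (c2 - a2*y)*x2 = 13*(-1.0) + 15.0*0.0 + 19.0*0.0 = -13.0 + 0.0 + 0.0 = -13.0


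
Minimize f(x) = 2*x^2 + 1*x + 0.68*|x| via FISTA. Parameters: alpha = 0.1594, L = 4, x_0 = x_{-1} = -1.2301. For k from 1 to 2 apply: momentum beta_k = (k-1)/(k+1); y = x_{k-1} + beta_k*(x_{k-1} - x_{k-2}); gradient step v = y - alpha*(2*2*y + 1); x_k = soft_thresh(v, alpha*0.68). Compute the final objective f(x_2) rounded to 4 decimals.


FISTA on f(x) = 2*x^2 + 1*x + 0.68*|x|
L = 4, alpha = 0.1594
Iteration 1: beta = 0.0, y = -1.2301 + 0.0*(-1.2301 + 1.2301) = -1.2301
  grad(y) = -3.9204, v = y - alpha*grad = -0.6052
  prox(v) = soft_thresh(-0.6052, 0.1084) = -0.4968
Iteration 2: beta = 0.3333, y = -0.4968 + 0.3333*(-0.4968 + 1.2301) = -0.2524
  grad(y) = -0.0094, v = y - alpha*grad = -0.2509
  prox(v) = soft_thresh(-0.2509, 0.1084) = -0.1425
f(x_2) = 2*(-0.1425)^2 + 1*(-0.1425) + 0.68*|-0.1425| = -0.005


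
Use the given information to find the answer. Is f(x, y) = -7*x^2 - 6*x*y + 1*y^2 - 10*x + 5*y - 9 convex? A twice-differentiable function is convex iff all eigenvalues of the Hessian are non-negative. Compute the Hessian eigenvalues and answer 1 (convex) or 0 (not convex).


The Hessian of f(x,y) = -7*x^2 - 6*x*y + 1*y^2 - 10*x + 5*y - 9 is:
H = [[-14, -6], [-6, 2]]
Trace = -14 + 2 = -12
Determinant = -14*2 - (-6)^2 = -64
Discriminant = (-12)^2 - 4*-64 = 400.0
Eigenvalues: lambda_1 = -16.0, lambda_2 = 4.0
The function is not convex.

0


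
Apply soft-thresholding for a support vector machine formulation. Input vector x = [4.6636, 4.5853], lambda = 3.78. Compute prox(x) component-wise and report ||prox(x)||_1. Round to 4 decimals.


Soft-thresholding with lambda = 3.78:
prox(4.6636) = sign(4.6636)*max(|4.6636| - 3.78, 0) = 0.8836
prox(4.5853) = sign(4.5853)*max(|4.5853| - 3.78, 0) = 0.8053
prox(x) = [0.8836, 0.8053]
||prox(x)||_1 = 0.8836 + 0.8053 = 1.6889


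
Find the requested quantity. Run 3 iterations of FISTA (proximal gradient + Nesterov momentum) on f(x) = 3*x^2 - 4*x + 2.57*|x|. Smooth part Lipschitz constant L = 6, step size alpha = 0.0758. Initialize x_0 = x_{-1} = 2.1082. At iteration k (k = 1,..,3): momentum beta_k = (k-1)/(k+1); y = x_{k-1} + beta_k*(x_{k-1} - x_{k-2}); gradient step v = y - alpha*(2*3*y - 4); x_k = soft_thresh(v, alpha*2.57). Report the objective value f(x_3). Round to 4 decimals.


FISTA on f(x) = 3*x^2 - 4*x + 2.57*|x|
L = 6, alpha = 0.0758
Iteration 1: beta = 0.0, y = 2.1082 + 0.0*(2.1082 - 2.1082) = 2.1082
  grad(y) = 8.6492, v = y - alpha*grad = 1.4526
  prox(v) = soft_thresh(1.4526, 0.1948) = 1.2578
Iteration 2: beta = 0.3333, y = 1.2578 + 0.3333*(1.2578 - 2.1082) = 0.9743
  grad(y) = 1.8459, v = y - alpha*grad = 0.8344
  prox(v) = soft_thresh(0.8344, 0.1948) = 0.6396
Iteration 3: beta = 0.5, y = 0.6396 + 0.5*(0.6396 - 1.2578) = 0.3305
  grad(y) = -2.017, v = y - alpha*grad = 0.4834
  prox(v) = soft_thresh(0.4834, 0.1948) = 0.2886
f(x_3) = 3*0.2886^2 - 4*0.2886 + 2.57*|0.2886| = -0.1628


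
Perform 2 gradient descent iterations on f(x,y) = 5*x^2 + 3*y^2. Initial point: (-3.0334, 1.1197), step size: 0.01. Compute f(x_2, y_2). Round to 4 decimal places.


Gradient descent on f(x,y) = 5*x^2 + 3*y^2.
Starting point: (-3.0334, 1.1197), alpha = 0.01
Step 1: grad_x = 2*5*-3.0334 = -30.334, grad_y = 2*3*1.1197 = 6.7182
  x_1 = -3.0334 - 0.01*-30.334 = -2.7301
  y_1 = 1.1197 - 0.01*6.7182 = 1.0525
Step 2: grad_x = 2*5*-2.7301 = -27.3006, grad_y = 2*3*1.0525 = 6.3151
  x_2 = -2.7301 - 0.01*-27.3006 = -2.4571
  y_2 = 1.0525 - 0.01*6.3151 = 0.9894
f(-2.4571, 0.9894) = 5*(-2.4571)^2 + 3*0.9894^2 = 33.1221


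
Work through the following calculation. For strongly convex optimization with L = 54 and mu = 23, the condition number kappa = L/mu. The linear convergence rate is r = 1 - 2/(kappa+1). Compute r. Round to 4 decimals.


Step 1: Compute the condition number.
kappa = L/mu = 54/23 = 2.3478
Step 2: Compute the convergence rate.
r = 1 - 2/(kappa + 1) = 1 - 2*mu/(L + mu) = (L - mu)/(L + mu) = 31/77 = 0.4026


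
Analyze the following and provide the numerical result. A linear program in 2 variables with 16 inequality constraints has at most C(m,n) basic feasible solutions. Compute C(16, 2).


Each vertex corresponds to some choice of n active constraints out of m, so the number of vertices is at most C(m, n) = m! / (n!(m-n)!).
m = 16, n = 2
Numerator: 16 * 15
Denominator: 2! = 2
C(16, 2) = 120


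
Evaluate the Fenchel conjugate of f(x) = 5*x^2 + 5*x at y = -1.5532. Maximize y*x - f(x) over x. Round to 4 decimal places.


f*(y) = sup_x {y*x - a*x^2 - b*x} = sup_x {(y-b)*x - a*x^2}
FOC: (y - b) - 2a*x = 0 => x* = (y - b)/(2a)
x* = (-1.5532 - 5)/(2*5) = -0.6553
f*(-1.5532) = (y-b)^2/(4a) = (-1.5532 - 5)^2/(4*5)
= 42.9444/20 = 2.1472


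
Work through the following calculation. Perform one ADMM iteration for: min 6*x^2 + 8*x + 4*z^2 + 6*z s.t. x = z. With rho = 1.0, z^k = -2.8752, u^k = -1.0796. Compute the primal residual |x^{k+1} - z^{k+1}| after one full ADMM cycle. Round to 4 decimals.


ADMM iteration with rho = 1.0, z^k = -2.8752, u^k = -1.0796
Step 1: x-update.
Minimize 6*x^2 + 8*x + (1.0/2)*(x + 2.8752 - 1.0796)^2
FOC: (2*6 + 1.0)*x = -8 + 1.0*(-2.8752 + 1.0796)
x^{k+1} = -0.7535
Step 2: z-update.
Minimize 4*z^2 + 6*z + (1.0/2)*(-0.7535 - z - 1.0796)^2
FOC: (2*4 + 1.0)*z = -6 + 1.0*(-0.7535 - 1.0796)
z^{k+1} = -0.8703
Step 3: u-update.
u^{k+1} = -1.0796 - 0.7535 + 0.8703 = -0.9628
Step 4: Primal residual = |-0.7535 + 0.8703| = 0.1168


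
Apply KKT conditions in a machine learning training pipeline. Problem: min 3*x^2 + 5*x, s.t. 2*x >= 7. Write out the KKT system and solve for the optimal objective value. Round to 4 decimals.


Step 1: Try lambda = 0 (constraint inactive).
x_unc = -5/(2*3) = -0.8333
Check: 2*-0.8333 = -1.6666 < 7 -- violated!
Step 2: Constraint must be active: 2*x = 7
x* = 7/2 = 3.5
lambda = (2*3*3.5 + 5)/2 = 13.0
Step 3: Compute optimal value.
f(x*) = 3*3.5^2 + 5*3.5 = 54.25


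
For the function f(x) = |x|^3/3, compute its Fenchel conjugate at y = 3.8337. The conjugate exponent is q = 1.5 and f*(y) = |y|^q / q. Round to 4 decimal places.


The conjugate exponent q satisfies 1/p + 1/q = 1.
p = 3, so q = 3/(3 - 1) = 1.5
|y|^q = 3.8337^1.5 = 7.5063
f*(3.8337) = 7.5063 / 1.5 = 5.0042


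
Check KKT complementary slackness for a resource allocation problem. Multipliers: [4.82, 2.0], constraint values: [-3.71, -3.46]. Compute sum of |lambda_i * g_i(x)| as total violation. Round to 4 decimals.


KKT complementary slackness check:
lambda_1 * g_1 = 4.82 * -3.71 = -17.8822
lambda_2 * g_2 = 2.0 * -3.46 = -6.92
Total violation = 17.8822 + 6.92 = 24.8022


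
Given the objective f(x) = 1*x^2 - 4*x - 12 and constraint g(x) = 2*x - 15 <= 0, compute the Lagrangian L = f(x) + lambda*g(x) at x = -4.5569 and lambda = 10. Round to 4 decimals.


Step 1: Evaluate f(x).
f(-4.5569) = 1*(-4.5569)^2 - 4*(-4.5569) - 12 = 26.9929
Step 2: Evaluate g(x).
g(-4.5569) = 2*-4.5569 - 15 = -24.1138
Step 3: Compute Lagrangian.
L = 26.9929 + 10*-24.1138 = -214.1451


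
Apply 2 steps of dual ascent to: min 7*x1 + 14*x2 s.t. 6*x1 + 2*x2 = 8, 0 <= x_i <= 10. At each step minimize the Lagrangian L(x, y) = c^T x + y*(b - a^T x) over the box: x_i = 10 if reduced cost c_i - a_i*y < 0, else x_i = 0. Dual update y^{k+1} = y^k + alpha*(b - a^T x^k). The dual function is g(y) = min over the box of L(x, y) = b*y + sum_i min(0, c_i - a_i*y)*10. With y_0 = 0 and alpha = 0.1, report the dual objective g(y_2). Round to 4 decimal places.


Dual ascent for LP: min 7*x1 + 14*x2, 6*x1 + 2*x2 = 8, 0 <= x_i <= 10
Step 1: y^k = 0.0, reduced costs: (7.0, 14.0)
  x^k = (0.0, 0.0), subgradient = b - a^T x = 8.0
  y^{k+1} = 0.0 + 0.1*8.0 = 0.8
Step 2: y^k = 0.8, reduced costs: (2.2, 12.4)
  x^k = (0.0, 0.0), subgradient = b - a^T x = 8.0
  y^{k+1} = 0.8 + 0.1*8.0 = 1.6
Dual objective at y_2 = 1.6: reduced costs (-2.6, 10.8), box minimizer x = (10.0, 0.0)
g(y_2) = b*y + (c1 - a1*y)*x1 + (c2 - a2*y)*x2 = 8*1.6 + (-2.6)*10.0 + 10.8*0.0 = 12.8 - 26.0 + 0.0 = -13.2


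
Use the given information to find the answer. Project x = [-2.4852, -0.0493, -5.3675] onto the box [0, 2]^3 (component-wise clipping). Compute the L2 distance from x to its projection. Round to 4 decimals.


Project each component onto [0, 2].
clip(-2.4852) = 0.0, clip(-0.0493) = 0.0, clip(-5.3675) = 0.0
Projection = [0.0, 0.0, 0.0]
Squared diffs: [6.1762, 0.0024, 28.8101]
Distance = sqrt(34.9887) = 5.9151


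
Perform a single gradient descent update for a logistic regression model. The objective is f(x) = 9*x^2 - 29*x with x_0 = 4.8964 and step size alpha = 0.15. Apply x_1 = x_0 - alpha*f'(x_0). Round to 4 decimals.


We compute the gradient at x_0 and apply the update.
f'(x) = 18*x - 29
f'(4.8964) = 18*4.8964 - 29 = 59.1352
x_1 = 4.8964 - 0.15*59.1352 = -3.9739


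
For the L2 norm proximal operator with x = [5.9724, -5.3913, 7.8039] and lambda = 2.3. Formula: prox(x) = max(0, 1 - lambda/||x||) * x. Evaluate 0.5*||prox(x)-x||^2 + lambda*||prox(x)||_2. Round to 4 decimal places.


Step 1: Compute ||x||.
||x|| = 11.2088
Step 2: Compute scaling factor.
scale = max(0, 1 - 2.3/11.2088) = 0.7948
Step 3: prox(x) = [4.7469, -4.285, 6.2026]
||prox(x)|| = 8.9088
Step 4: Proximal objective.
0.5*||prox-x||^2 = 2.645
lambda*||prox|| = 20.4902
Total = 23.1352


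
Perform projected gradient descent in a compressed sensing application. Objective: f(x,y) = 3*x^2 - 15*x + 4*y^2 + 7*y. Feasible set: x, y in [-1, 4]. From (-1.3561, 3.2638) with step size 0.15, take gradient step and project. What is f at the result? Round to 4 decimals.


Step 1: Compute gradient at (-1.3561, 3.2638).
grad_x = 2*3*-1.3561 - 15 = -23.1366
grad_y = 2*4*3.2638 + 7 = 33.1104
Step 2: Gradient step.
x_raw = -1.3561 - 0.15*-23.1366 = 2.1144
y_raw = 3.2638 - 0.15*33.1104 = -1.7028
Step 3: Project onto [-1, 4].
x_proj = clip(2.1144) = 2.1144
y_proj = clip(-1.7028) = -1.0
Step 4: Evaluate f.
f(2.1144, -1.0) = -21.3039


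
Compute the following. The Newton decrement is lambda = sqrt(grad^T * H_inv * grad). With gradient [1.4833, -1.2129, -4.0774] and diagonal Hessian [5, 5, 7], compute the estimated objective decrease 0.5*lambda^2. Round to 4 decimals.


Step 1: H is diagonal, so H^(-1) * g = [0.2967, -0.2426, -0.5825].
Step 2: g^T H^(-1) g = sum_i g_i^2 / H_ii
  = (1.4833)^2/5 + (-1.2129)^2/5 + (-4.0774)^2/7
  = 0.44 + 0.2942 + 2.375 = 3.1093
Step 3: Objective decrease = 0.5 * g^T H^(-1) g = 1.5546


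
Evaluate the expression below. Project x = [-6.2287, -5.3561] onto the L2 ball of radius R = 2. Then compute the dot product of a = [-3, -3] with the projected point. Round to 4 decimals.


Step 1: Compute ||x|| (intermediates to 6 decimals).
||x|| = sqrt((-6.2287)^2 + (-5.3561)^2) = 8.214896
Step 2: Project.
Since ||x|| > R, scale = R/||x|| = 2/8.214896 = 0.24346, proj(x) = scale * x
proj(x) = [-1.516439, -1.303996]
Step 3: Dot product.
a^T * proj(x) = -3*(-1.516439) - 3*(-1.303996) = 8.4613


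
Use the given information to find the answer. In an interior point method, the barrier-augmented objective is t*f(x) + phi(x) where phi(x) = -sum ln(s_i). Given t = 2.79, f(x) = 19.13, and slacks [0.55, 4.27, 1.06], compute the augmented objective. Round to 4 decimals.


Step 1: Compute log-barrier.
ln values: [-0.5978, 1.4516, 0.0583]
phi = -(-0.5978 + 1.4516 + 0.0583) = -0.912
Step 2: Compute augmented objective.
t*f(x) = 2.79*19.13 = 53.3727
Total = 53.3727 - 0.912 = 52.4607


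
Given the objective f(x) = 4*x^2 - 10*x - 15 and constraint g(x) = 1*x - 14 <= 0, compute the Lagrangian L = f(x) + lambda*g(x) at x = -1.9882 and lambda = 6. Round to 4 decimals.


Step 1: Evaluate f(x).
f(-1.9882) = 4*(-1.9882)^2 - 10*(-1.9882) - 15 = 20.6938
Step 2: Evaluate g(x).
g(-1.9882) = 1*-1.9882 - 14 = -15.9882
Step 3: Compute Lagrangian.
L = 20.6938 + 6*-15.9882 = -75.2354


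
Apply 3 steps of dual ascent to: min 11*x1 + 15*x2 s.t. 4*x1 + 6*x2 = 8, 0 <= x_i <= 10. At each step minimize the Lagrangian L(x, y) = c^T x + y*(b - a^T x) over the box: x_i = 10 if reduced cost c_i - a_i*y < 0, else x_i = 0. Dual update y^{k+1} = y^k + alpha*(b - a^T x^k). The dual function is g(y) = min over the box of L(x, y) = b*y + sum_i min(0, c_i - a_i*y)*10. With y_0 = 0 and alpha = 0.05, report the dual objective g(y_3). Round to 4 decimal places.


Dual ascent for LP: min 11*x1 + 15*x2, 4*x1 + 6*x2 = 8, 0 <= x_i <= 10
Step 1: y^k = 0.0, reduced costs: (11.0, 15.0)
  x^k = (0.0, 0.0), subgradient = b - a^T x = 8.0
  y^{k+1} = 0.0 + 0.05*8.0 = 0.4
Step 2: y^k = 0.4, reduced costs: (9.4, 12.6)
  x^k = (0.0, 0.0), subgradient = b - a^T x = 8.0
  y^{k+1} = 0.4 + 0.05*8.0 = 0.8
Step 3: y^k = 0.8, reduced costs: (7.8, 10.2)
  x^k = (0.0, 0.0), subgradient = b - a^T x = 8.0
  y^{k+1} = 0.8 + 0.05*8.0 = 1.2
Dual objective at y_3 = 1.2: reduced costs (6.2, 7.8), box minimizer x = (0.0, 0.0)
g(y_3) = b*y + (c1 - a1*y)*x1 + (c2 - a2*y)*x2 = 8*1.2 + 6.2*0.0 + 7.8*0.0 = 9.6 + 0.0 + 0.0 = 9.6


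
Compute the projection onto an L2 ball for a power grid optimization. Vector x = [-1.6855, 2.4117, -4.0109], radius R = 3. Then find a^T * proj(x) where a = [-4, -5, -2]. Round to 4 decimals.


Step 1: Compute ||x|| (intermediates to 6 decimals).
||x|| = sqrt((-1.6855)^2 + 2.4117^2 + (-4.0109)^2) = 4.974387
Step 2: Project.
Since ||x|| > R, scale = R/||x|| = 3/4.974387 = 0.603089, proj(x) = scale * x
proj(x) = [-1.016507, 1.45447, -2.41893]
Step 3: Dot product.
a^T * proj(x) = -4*(-1.016507) - 5*1.45447 - 2*(-2.41893) = 1.6315


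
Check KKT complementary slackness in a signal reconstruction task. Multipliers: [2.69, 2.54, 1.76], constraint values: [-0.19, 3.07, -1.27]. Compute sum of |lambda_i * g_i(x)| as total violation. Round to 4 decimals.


KKT complementary slackness check:
lambda_1 * g_1 = 2.69 * -0.19 = -0.5111
lambda_2 * g_2 = 2.54 * 3.07 = 7.7978
lambda_3 * g_3 = 1.76 * -1.27 = -2.2352
Total violation = 0.5111 + 7.7978 + 2.2352 = 10.5441


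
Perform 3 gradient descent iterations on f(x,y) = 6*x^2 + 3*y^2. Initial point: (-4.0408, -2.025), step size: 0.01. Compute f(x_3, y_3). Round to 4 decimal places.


Gradient descent on f(x,y) = 6*x^2 + 3*y^2.
Starting point: (-4.0408, -2.025), alpha = 0.01
Step 1: grad_x = 2*6*-4.0408 = -48.4896, grad_y = 2*3*-2.025 = -12.15
  x_1 = -4.0408 - 0.01*-48.4896 = -3.5559
  y_1 = -2.025 - 0.01*-12.15 = -1.9035
Step 2: grad_x = 2*6*-3.5559 = -42.6708, grad_y = 2*3*-1.9035 = -11.421
  x_2 = -3.5559 - 0.01*-42.6708 = -3.1292
  y_2 = -1.9035 - 0.01*-11.421 = -1.7893
Step 3: grad_x = 2*6*-3.1292 = -37.5503, grad_y = 2*3*-1.7893 = -10.7357
  x_3 = -3.1292 - 0.01*-37.5503 = -2.7537
  y_3 = -1.7893 - 0.01*-10.7357 = -1.6819
f(-2.7537, -1.6819) = 6*(-2.7537)^2 + 3*(-1.6819)^2 = 53.9836


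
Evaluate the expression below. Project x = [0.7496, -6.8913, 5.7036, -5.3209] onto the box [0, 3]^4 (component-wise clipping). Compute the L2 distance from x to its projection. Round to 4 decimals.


Project each component onto [0, 3].
clip(0.7496) = 0.7496, clip(-6.8913) = 0.0, clip(5.7036) = 3.0, clip(-5.3209) = 0.0
Projection = [0.7496, 0.0, 3.0, 0.0]
Squared diffs: [0.0, 47.49, 7.3095, 28.312]
Distance = sqrt(83.1115) = 9.1165


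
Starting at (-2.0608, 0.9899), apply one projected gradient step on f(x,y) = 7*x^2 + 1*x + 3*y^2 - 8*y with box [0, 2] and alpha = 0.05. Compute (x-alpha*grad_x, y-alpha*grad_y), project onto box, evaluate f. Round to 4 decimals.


Step 1: Compute gradient at (-2.0608, 0.9899).
grad_x = 2*7*-2.0608 + 1 = -27.8512
grad_y = 2*3*0.9899 - 8 = -2.0606
Step 2: Gradient step.
x_raw = -2.0608 - 0.05*-27.8512 = -0.6682
y_raw = 0.9899 - 0.05*-2.0606 = 1.0929
Step 3: Project onto [0, 2].
x_proj = clip(-0.6682) = 0.0
y_proj = clip(1.0929) = 1.0929
Step 4: Evaluate f.
f(0.0, 1.0929) = -5.16


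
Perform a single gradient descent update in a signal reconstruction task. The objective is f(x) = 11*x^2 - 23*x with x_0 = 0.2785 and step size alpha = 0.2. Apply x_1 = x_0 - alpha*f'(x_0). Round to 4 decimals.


We compute the gradient at x_0 and apply the update.
f'(x) = 22*x - 23
f'(0.2785) = 22*0.2785 - 23 = -16.873
x_1 = 0.2785 - 0.2*-16.873 = 3.6531


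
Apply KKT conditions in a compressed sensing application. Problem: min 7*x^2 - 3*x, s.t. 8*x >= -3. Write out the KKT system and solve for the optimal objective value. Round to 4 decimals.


Step 1: Try lambda = 0 (constraint inactive).
Stationarity: 2*7*x - 3 = 0
x* = 3/(2*7) = 3/14 = 0.2143 (rounded; the exact value 3/14 is used below)
Check constraint: 8*0.2143 = 1.7144 >= -3 -- satisfied.
Step 2: Compute optimal value.
f(x*) = 7*(3/14)^2 - 3*(3/14) = -0.3214


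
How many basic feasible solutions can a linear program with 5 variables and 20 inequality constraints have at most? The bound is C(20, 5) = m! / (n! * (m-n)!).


Each vertex corresponds to some choice of n active constraints out of m, so the number of vertices is at most C(m, n) = m! / (n!(m-n)!).
m = 20, n = 5
Numerator: 20 * 19 * 18 * 17 * 16
Denominator: 5! = 120
C(20, 5) = 15504


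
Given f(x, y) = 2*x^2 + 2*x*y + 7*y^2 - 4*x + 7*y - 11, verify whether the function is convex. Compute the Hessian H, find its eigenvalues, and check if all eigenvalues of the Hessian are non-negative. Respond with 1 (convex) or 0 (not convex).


The Hessian of f(x,y) = 2*x^2 + 2*x*y + 7*y^2 - 4*x + 7*y - 11 is:
H = [[4, 2], [2, 14]]
Trace = 4 + 14 = 18
Determinant = 4*14 - (2)^2 = 52
Discriminant = (18)^2 - 4*52 = 116.0
Eigenvalues: lambda_1 = 3.6148, lambda_2 = 14.3852
The function is convex.

1


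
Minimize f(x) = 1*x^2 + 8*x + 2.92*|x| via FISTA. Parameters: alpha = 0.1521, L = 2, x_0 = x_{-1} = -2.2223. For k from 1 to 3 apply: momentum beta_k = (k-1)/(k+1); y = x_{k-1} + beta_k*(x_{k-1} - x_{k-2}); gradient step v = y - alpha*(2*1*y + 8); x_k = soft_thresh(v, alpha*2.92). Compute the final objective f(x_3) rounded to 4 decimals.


FISTA on f(x) = 1*x^2 + 8*x + 2.92*|x|
L = 2, alpha = 0.1521
Iteration 1: beta = 0.0, y = -2.2223 + 0.0*(-2.2223 + 2.2223) = -2.2223
  grad(y) = 3.5554, v = y - alpha*grad = -2.7631
  prox(v) = soft_thresh(-2.7631, 0.4441) = -2.3189
Iteration 2: beta = 0.3333, y = -2.3189 + 0.3333*(-2.3189 + 2.2223) = -2.3512
  grad(y) = 3.2977, v = y - alpha*grad = -2.8527
  prox(v) = soft_thresh(-2.8527, 0.4441) = -2.4086
Iteration 3: beta = 0.5, y = -2.4086 + 0.5*(-2.4086 + 2.3189) = -2.4534
  grad(y) = 3.0931, v = y - alpha*grad = -2.9239
  prox(v) = soft_thresh(-2.9239, 0.4441) = -2.4798
f(x_3) = 1*(-2.4798)^2 + 8*(-2.4798) + 2.92*|-2.4798| = -6.448


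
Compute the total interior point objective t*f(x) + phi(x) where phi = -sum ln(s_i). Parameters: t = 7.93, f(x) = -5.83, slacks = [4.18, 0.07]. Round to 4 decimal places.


Step 1: Compute log-barrier.
ln values: [1.4303, -2.6593]
phi = -(1.4303 - 2.6593) = 1.2289
Step 2: Compute augmented objective.
t*f(x) = 7.93*-5.83 = -46.2319
Total = -46.2319 + 1.2289 = -45.003


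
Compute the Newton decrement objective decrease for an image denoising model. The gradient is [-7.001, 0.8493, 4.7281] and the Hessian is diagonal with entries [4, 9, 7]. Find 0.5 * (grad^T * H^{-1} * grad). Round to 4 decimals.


Step 1: H is diagonal, so H^(-1) * g = [-1.7503, 0.0944, 0.6754].
Step 2: g^T H^(-1) g = sum_i g_i^2 / H_ii
  = (-7.001)^2/4 + (0.8493)^2/9 + (4.7281)^2/7
  = 12.2535 + 0.0801 + 3.1936 = 15.5272
Step 3: Objective decrease = 0.5 * g^T H^(-1) g = 7.7636
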